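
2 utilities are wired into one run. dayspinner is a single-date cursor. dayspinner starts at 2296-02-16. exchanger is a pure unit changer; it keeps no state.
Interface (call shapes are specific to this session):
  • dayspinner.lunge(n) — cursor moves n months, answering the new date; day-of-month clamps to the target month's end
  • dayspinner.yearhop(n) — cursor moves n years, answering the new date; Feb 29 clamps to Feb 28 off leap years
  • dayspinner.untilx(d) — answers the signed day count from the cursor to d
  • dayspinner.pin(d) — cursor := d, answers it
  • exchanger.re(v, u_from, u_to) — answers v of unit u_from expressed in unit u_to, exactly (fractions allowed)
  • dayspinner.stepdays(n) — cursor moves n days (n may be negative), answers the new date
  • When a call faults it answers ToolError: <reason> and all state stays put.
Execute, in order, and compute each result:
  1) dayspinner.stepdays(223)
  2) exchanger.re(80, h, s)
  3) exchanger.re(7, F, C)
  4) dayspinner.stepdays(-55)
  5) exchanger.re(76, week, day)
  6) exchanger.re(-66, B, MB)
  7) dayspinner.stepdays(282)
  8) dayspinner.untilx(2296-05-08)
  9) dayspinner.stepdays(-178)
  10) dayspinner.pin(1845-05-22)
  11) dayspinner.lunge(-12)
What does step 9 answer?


Answer: 2296-11-14

Derivation:
CALL dayspinner.stepdays[223]
RET  2296-09-26
CALL exchanger.re[80; h; s]
RET  288000
CALL exchanger.re[7; F; C]
RET  -125/9
CALL dayspinner.stepdays[-55]
RET  2296-08-02
CALL exchanger.re[76; week; day]
RET  532
CALL exchanger.re[-66; B; MB]
RET  -33/500000
CALL dayspinner.stepdays[282]
RET  2297-05-11
CALL dayspinner.untilx[2296-05-08]
RET  -368
CALL dayspinner.stepdays[-178]
RET  2296-11-14
CALL dayspinner.pin[1845-05-22]
RET  1845-05-22
CALL dayspinner.lunge[-12]
RET  1844-05-22


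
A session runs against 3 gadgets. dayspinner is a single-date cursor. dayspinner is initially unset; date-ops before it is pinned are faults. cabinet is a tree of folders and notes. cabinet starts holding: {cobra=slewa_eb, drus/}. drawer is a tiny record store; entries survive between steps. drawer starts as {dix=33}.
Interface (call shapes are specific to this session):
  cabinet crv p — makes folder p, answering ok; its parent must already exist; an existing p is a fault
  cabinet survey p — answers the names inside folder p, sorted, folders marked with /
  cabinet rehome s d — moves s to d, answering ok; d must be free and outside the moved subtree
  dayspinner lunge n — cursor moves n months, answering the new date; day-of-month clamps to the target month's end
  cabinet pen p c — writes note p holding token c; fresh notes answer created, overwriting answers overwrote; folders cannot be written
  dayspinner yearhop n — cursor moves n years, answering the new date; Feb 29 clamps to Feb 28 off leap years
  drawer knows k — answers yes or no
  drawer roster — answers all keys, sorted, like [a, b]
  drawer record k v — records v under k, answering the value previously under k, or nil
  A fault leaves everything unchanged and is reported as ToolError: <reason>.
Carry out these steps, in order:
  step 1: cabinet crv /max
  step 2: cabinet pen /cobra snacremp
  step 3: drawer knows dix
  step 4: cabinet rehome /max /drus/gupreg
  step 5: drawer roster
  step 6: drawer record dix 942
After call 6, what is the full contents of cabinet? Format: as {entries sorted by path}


Using cabinet crv(p='/max'), and get ok.
I invoke cabinet pen(p='/cobra', c='snacremp'): overwrote.
Now I run drawer knows(k='dix'), yielding yes.
Then cabinet rehome(s='/max', d='/drus/gupreg'), — result: ok.
Using drawer roster(), giving [dix].
Then drawer record(k='dix', v='942'), → 33.

Answer: {cobra=snacremp, drus/, drus/gupreg/}


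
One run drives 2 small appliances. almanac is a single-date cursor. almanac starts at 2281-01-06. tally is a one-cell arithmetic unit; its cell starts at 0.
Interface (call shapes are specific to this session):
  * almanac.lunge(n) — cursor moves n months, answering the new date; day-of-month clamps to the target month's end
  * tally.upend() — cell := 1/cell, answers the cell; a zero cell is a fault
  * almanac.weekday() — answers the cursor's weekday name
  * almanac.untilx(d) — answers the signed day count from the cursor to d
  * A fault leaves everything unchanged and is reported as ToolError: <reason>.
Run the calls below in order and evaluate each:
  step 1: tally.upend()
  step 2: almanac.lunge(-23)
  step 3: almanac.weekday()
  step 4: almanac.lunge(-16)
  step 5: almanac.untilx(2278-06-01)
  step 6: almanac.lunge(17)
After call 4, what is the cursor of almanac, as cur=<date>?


# 1. upend() => ToolError: reciprocal of zero
# 2. lunge(n=-23) => 2279-02-06
# 3. weekday() => Thursday
# 4. lunge(n=-16) => 2277-10-06
# 5. untilx(d=2278-06-01) => 238
# 6. lunge(n=17) => 2279-03-06

Answer: cur=2277-10-06


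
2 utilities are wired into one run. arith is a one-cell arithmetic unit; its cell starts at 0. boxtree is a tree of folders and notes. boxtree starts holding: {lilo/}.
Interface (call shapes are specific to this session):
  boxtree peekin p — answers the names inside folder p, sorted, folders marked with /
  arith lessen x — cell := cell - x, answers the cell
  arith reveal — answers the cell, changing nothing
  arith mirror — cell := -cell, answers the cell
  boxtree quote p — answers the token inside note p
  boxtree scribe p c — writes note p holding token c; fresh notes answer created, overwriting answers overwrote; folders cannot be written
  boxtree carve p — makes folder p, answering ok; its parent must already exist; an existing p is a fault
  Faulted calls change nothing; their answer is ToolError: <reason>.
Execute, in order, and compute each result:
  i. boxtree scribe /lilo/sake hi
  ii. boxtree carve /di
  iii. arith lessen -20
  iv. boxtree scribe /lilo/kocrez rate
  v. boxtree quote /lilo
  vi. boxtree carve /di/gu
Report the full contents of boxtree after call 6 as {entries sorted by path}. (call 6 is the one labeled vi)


Answer: {di/, di/gu/, lilo/, lilo/kocrez=rate, lilo/sake=hi}

Derivation:
-> boxtree scribe(p: /lilo/sake, c: hi)
<- created
-> boxtree carve(p: /di)
<- ok
-> arith lessen(x: -20)
<- 20
-> boxtree scribe(p: /lilo/kocrez, c: rate)
<- created
-> boxtree quote(p: /lilo)
<- ToolError: is a directory
-> boxtree carve(p: /di/gu)
<- ok


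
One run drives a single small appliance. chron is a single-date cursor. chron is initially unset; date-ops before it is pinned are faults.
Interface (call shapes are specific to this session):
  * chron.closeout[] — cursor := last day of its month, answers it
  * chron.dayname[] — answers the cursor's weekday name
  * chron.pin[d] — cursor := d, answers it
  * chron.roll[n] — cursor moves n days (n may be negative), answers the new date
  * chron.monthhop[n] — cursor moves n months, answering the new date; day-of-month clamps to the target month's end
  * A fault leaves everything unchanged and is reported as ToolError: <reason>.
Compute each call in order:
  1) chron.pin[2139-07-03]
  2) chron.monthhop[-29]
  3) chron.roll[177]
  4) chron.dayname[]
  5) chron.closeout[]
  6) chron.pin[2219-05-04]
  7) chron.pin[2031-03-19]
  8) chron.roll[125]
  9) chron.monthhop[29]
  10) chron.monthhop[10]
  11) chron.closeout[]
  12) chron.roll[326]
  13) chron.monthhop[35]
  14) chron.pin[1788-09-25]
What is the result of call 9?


>>> chron.pin d=2139-07-03
:: 2139-07-03
>>> chron.monthhop n=-29
:: 2137-02-03
>>> chron.roll n=177
:: 2137-07-30
>>> chron.dayname
:: Tuesday
>>> chron.closeout
:: 2137-07-31
>>> chron.pin d=2219-05-04
:: 2219-05-04
>>> chron.pin d=2031-03-19
:: 2031-03-19
>>> chron.roll n=125
:: 2031-07-22
>>> chron.monthhop n=29
:: 2033-12-22
>>> chron.monthhop n=10
:: 2034-10-22
>>> chron.closeout
:: 2034-10-31
>>> chron.roll n=326
:: 2035-09-22
>>> chron.monthhop n=35
:: 2038-08-22
>>> chron.pin d=1788-09-25
:: 1788-09-25

Answer: 2033-12-22


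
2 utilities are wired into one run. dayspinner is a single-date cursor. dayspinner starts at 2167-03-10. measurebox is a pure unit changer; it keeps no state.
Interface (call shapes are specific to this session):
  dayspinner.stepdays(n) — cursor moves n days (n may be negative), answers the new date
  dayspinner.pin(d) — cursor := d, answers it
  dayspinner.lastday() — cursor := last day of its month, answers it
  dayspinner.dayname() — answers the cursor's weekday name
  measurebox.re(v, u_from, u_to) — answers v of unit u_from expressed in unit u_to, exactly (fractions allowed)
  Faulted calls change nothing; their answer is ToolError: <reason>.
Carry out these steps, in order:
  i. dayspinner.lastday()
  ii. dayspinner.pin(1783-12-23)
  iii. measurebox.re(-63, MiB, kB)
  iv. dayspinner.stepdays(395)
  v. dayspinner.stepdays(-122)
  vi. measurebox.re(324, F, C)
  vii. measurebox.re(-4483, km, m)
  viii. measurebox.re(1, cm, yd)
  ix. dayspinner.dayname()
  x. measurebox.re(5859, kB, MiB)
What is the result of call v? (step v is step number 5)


Answer: 1784-09-21

Derivation:
% 1. lastday() == 2167-03-31
% 2. pin(d: 1783-12-23) == 1783-12-23
% 3. re(v: -63, u_from: MiB, u_to: kB) == -8257536/125
% 4. stepdays(n: 395) == 1785-01-21
% 5. stepdays(n: -122) == 1784-09-21
% 6. re(v: 324, u_from: F, u_to: C) == 1460/9
% 7. re(v: -4483, u_from: km, u_to: m) == -4483000
% 8. re(v: 1, u_from: cm, u_to: yd) == 25/2286
% 9. dayname() == Tuesday
% 10. re(v: 5859, u_from: kB, u_to: MiB) == 732375/131072


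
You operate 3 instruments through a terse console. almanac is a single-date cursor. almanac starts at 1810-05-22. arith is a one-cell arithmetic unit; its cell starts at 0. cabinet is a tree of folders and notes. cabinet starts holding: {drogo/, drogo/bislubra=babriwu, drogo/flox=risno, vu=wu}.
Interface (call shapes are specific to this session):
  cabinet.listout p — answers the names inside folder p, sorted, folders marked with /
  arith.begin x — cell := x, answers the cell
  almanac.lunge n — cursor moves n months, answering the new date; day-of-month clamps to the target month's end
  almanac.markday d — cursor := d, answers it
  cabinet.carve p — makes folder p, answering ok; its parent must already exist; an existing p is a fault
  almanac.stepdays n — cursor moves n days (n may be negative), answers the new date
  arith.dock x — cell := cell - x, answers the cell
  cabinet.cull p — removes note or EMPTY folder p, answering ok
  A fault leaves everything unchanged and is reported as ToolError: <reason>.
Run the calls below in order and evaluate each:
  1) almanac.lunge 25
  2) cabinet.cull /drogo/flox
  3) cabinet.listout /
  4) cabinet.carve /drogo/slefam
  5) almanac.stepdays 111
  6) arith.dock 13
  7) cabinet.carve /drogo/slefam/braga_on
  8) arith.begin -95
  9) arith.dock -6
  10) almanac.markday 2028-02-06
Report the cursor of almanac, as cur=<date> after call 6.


Invoking almanac.lunge using n→25, and see 1812-06-22.
Invoking cabinet.cull using p→/drogo/flox, and see ok.
Invoking cabinet.listout using p→/, giving [drogo/, vu].
Now I run cabinet.carve using p→/drogo/slefam, and observe ok.
Next I call almanac.stepdays using n→111, and get 1812-10-11.
Using arith.dock using x→13, yielding -13.
I run cabinet.carve using p→/drogo/slefam/braga_on, and see ok.
Then arith.begin using x→-95, which returns -95.
Then arith.dock using x→-6, and observe -89.
I invoke almanac.markday using d→2028-02-06, which returns 2028-02-06.

Answer: cur=1812-10-11


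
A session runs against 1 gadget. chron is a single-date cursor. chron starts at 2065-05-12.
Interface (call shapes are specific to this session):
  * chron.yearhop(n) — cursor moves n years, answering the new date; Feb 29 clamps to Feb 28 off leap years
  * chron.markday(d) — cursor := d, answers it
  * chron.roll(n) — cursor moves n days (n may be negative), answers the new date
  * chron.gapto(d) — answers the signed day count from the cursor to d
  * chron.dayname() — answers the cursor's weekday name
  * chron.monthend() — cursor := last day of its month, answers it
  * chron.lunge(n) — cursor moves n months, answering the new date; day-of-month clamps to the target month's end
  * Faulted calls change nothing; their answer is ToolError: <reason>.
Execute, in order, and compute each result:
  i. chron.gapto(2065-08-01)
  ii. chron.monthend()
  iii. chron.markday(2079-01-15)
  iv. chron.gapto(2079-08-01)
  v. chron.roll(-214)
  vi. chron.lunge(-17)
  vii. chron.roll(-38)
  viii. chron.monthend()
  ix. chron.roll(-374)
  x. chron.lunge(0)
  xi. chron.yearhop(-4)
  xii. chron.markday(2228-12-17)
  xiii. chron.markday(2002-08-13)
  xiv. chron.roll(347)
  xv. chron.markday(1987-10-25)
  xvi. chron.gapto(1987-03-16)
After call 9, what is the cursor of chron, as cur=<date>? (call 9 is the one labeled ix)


Next I call chron.gapto passing d=2065-08-01, — result: 81.
Using chron.monthend(): 2065-05-31.
I use chron.markday passing d=2079-01-15, which returns 2079-01-15.
I run chron.gapto passing d=2079-08-01, and get 198.
Next I call chron.roll passing n=-214, and get 2078-06-15.
Now I run chron.lunge passing n=-17, and see 2077-01-15.
Calling chron.roll passing n=-38, and observe 2076-12-08.
Next I call chron.monthend(), — result: 2076-12-31.
Calling chron.roll passing n=-374, yielding 2075-12-23.
I try chron.lunge passing n=0, and observe 2075-12-23.
I try chron.yearhop passing n=-4: 2071-12-23.
Invoking chron.markday passing d=2228-12-17, and see 2228-12-17.
I try chron.markday passing d=2002-08-13, and get 2002-08-13.
I use chron.roll passing n=347, and observe 2003-07-26.
I call chron.markday passing d=1987-10-25, and observe 1987-10-25.
Next I call chron.gapto passing d=1987-03-16, — result: -223.

Answer: cur=2075-12-23


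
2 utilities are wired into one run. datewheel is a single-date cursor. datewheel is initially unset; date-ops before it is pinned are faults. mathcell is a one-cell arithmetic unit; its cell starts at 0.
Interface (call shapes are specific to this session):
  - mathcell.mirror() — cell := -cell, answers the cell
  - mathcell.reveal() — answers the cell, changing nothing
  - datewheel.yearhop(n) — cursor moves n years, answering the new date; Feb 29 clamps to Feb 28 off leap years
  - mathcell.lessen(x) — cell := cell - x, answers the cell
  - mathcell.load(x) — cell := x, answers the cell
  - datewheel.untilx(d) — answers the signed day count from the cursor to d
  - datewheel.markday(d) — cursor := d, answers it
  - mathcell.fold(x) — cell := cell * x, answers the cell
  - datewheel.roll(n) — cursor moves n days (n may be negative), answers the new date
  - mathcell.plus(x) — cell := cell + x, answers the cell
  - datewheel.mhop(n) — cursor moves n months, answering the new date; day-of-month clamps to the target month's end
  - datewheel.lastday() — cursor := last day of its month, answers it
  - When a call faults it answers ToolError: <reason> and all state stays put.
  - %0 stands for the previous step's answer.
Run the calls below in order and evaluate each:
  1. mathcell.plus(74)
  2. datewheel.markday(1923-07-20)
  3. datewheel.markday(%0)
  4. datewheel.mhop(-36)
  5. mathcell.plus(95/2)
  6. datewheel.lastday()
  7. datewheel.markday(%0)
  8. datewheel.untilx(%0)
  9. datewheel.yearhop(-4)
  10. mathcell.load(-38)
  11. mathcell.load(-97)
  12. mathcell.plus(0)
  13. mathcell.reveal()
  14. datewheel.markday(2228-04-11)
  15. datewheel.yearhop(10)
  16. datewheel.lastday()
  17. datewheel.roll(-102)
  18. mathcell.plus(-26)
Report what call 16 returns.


Answer: 2238-04-30

Derivation:
-> mathcell.plus(x: 74)
<- 74
-> datewheel.markday(d: 1923-07-20)
<- 1923-07-20
-> datewheel.markday(d: %0)
<- 1923-07-20
-> datewheel.mhop(n: -36)
<- 1920-07-20
-> mathcell.plus(x: 95/2)
<- 243/2
-> datewheel.lastday()
<- 1920-07-31
-> datewheel.markday(d: %0)
<- 1920-07-31
-> datewheel.untilx(d: %0)
<- 0
-> datewheel.yearhop(n: -4)
<- 1916-07-31
-> mathcell.load(x: -38)
<- -38
-> mathcell.load(x: -97)
<- -97
-> mathcell.plus(x: 0)
<- -97
-> mathcell.reveal()
<- -97
-> datewheel.markday(d: 2228-04-11)
<- 2228-04-11
-> datewheel.yearhop(n: 10)
<- 2238-04-11
-> datewheel.lastday()
<- 2238-04-30
-> datewheel.roll(n: -102)
<- 2238-01-18
-> mathcell.plus(x: -26)
<- -123


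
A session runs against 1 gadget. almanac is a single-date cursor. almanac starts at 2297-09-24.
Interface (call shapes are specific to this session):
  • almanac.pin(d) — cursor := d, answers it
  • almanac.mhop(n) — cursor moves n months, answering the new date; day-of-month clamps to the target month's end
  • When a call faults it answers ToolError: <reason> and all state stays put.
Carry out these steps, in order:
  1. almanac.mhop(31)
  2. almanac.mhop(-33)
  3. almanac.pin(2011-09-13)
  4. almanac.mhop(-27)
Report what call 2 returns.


Answer: 2297-07-24

Derivation:
→ almanac.mhop(n=31)
← 2300-04-24
→ almanac.mhop(n=-33)
← 2297-07-24
→ almanac.pin(d=2011-09-13)
← 2011-09-13
→ almanac.mhop(n=-27)
← 2009-06-13


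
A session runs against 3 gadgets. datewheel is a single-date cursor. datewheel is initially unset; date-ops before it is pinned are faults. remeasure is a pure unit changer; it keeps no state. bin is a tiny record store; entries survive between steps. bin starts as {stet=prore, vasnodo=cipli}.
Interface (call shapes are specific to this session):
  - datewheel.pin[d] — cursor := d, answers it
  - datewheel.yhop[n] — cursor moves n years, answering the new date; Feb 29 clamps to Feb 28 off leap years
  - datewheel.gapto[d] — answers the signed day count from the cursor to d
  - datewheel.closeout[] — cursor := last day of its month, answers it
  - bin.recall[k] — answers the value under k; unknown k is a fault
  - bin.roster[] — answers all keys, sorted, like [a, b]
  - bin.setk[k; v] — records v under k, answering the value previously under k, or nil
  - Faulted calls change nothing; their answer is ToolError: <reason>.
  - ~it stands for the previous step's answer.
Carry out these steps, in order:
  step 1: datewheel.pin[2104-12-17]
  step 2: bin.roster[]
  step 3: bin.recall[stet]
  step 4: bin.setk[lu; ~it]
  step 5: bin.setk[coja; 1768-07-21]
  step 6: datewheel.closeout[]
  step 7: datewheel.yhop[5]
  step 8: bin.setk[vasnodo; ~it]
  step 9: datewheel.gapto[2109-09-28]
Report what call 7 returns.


Calling datewheel.pin(d='2104-12-17'), and see 2104-12-17.
Using bin.roster, which returns [stet, vasnodo].
I invoke bin.recall(k='stet'), and observe prore.
Invoking bin.setk(k='lu', v='~it'), giving nil.
I run bin.setk(k='coja', v='1768-07-21'), — result: nil.
Using datewheel.closeout(), and see 2104-12-31.
Using datewheel.yhop(n='5'): 2109-12-31.
Calling bin.setk(k='vasnodo', v='~it'), and get cipli.
I invoke datewheel.gapto(d='2109-09-28'), which returns -94.

Answer: 2109-12-31


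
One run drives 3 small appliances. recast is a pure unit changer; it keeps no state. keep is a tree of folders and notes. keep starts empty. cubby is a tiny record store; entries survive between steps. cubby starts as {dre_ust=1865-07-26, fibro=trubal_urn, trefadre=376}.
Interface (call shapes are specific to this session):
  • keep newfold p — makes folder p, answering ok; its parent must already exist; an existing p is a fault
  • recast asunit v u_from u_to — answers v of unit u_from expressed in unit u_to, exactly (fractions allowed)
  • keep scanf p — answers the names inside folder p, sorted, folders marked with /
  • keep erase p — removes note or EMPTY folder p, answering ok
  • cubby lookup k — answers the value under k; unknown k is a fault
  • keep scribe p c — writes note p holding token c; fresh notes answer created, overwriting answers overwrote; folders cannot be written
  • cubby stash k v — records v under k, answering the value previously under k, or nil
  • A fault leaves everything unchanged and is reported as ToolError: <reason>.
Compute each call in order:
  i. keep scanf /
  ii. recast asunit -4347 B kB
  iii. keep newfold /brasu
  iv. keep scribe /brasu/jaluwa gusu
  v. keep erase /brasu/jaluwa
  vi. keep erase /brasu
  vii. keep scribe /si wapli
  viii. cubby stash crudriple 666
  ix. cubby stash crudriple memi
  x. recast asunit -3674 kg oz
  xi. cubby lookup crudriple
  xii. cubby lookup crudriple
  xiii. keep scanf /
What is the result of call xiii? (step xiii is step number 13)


-> keep scanf(p: /)
<- []
-> recast asunit(v: -4347, u_from: B, u_to: kB)
<- -4347/1000
-> keep newfold(p: /brasu)
<- ok
-> keep scribe(p: /brasu/jaluwa, c: gusu)
<- created
-> keep erase(p: /brasu/jaluwa)
<- ok
-> keep erase(p: /brasu)
<- ok
-> keep scribe(p: /si, c: wapli)
<- created
-> cubby stash(k: crudriple, v: 666)
<- nil
-> cubby stash(k: crudriple, v: memi)
<- 666
-> recast asunit(v: -3674, u_from: kg, u_to: oz)
<- -534400000000/4123567
-> cubby lookup(k: crudriple)
<- memi
-> cubby lookup(k: crudriple)
<- memi
-> keep scanf(p: /)
<- [si]

Answer: [si]


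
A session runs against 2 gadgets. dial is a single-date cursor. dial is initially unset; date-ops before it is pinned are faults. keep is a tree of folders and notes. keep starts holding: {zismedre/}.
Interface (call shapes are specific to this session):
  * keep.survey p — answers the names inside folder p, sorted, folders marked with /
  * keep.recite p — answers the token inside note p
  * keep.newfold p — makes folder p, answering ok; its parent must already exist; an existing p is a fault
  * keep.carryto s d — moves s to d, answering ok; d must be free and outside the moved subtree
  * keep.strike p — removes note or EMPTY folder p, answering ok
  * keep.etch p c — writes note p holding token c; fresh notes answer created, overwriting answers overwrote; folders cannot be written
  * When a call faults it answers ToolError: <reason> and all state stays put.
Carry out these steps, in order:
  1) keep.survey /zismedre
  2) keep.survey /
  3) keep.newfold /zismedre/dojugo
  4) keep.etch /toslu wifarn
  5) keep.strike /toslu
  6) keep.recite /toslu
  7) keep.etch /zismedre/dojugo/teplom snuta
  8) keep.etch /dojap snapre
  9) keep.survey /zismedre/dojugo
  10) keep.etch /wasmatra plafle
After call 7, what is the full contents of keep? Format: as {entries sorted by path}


Do: survey[p→/zismedre]
See: []
Do: survey[p→/]
See: [zismedre/]
Do: newfold[p→/zismedre/dojugo]
See: ok
Do: etch[p→/toslu; c→wifarn]
See: created
Do: strike[p→/toslu]
See: ok
Do: recite[p→/toslu]
See: ToolError: not found
Do: etch[p→/zismedre/dojugo/teplom; c→snuta]
See: created
Do: etch[p→/dojap; c→snapre]
See: created
Do: survey[p→/zismedre/dojugo]
See: [teplom]
Do: etch[p→/wasmatra; c→plafle]
See: created

Answer: {zismedre/, zismedre/dojugo/, zismedre/dojugo/teplom=snuta}


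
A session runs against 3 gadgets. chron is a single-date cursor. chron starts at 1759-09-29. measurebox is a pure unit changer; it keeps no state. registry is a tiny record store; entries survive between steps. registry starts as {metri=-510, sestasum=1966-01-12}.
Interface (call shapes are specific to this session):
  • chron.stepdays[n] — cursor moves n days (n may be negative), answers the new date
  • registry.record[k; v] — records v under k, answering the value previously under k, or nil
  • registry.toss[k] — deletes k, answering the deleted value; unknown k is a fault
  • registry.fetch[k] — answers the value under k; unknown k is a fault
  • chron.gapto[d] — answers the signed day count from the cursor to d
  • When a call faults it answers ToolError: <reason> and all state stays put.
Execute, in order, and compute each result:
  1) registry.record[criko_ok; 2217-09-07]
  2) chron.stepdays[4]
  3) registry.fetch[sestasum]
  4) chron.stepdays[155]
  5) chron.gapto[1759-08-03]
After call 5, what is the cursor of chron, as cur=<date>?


Answer: cur=1760-03-06

Derivation:
% registry.record(k=criko_ok, v=2217-09-07) -> nil
% chron.stepdays(n=4) -> 1759-10-03
% registry.fetch(k=sestasum) -> 1966-01-12
% chron.stepdays(n=155) -> 1760-03-06
% chron.gapto(d=1759-08-03) -> -216


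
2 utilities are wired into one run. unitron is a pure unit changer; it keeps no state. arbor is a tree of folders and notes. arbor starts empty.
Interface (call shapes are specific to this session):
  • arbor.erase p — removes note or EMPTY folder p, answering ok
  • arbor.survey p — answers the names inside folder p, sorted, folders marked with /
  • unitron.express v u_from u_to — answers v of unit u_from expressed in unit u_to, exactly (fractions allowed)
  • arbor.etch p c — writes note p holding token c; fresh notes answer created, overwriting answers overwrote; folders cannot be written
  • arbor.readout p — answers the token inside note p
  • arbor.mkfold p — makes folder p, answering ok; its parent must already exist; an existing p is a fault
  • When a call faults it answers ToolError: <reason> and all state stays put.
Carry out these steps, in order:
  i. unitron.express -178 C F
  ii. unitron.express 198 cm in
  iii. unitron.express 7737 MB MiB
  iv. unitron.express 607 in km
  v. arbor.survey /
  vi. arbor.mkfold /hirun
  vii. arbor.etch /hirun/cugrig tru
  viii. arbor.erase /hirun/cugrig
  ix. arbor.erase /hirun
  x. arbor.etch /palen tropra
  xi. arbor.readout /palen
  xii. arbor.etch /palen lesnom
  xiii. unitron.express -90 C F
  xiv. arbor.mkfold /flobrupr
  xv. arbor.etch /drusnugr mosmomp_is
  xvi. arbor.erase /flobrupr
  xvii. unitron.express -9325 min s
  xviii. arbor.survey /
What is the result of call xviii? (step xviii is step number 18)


Answer: [drusnugr, palen]

Derivation:
>>> unitron.express v→-178 u_from→C u_to→F
= -1442/5
>>> unitron.express v→198 u_from→cm u_to→in
= 9900/127
>>> unitron.express v→7737 u_from→MB u_to→MiB
= 120890625/16384
>>> unitron.express v→607 u_from→in u_to→km
= 77089/5000000
>>> arbor.survey p→/
= []
>>> arbor.mkfold p→/hirun
= ok
>>> arbor.etch p→/hirun/cugrig c→tru
= created
>>> arbor.erase p→/hirun/cugrig
= ok
>>> arbor.erase p→/hirun
= ok
>>> arbor.etch p→/palen c→tropra
= created
>>> arbor.readout p→/palen
= tropra
>>> arbor.etch p→/palen c→lesnom
= overwrote
>>> unitron.express v→-90 u_from→C u_to→F
= -130
>>> arbor.mkfold p→/flobrupr
= ok
>>> arbor.etch p→/drusnugr c→mosmomp_is
= created
>>> arbor.erase p→/flobrupr
= ok
>>> unitron.express v→-9325 u_from→min u_to→s
= -559500
>>> arbor.survey p→/
= [drusnugr, palen]


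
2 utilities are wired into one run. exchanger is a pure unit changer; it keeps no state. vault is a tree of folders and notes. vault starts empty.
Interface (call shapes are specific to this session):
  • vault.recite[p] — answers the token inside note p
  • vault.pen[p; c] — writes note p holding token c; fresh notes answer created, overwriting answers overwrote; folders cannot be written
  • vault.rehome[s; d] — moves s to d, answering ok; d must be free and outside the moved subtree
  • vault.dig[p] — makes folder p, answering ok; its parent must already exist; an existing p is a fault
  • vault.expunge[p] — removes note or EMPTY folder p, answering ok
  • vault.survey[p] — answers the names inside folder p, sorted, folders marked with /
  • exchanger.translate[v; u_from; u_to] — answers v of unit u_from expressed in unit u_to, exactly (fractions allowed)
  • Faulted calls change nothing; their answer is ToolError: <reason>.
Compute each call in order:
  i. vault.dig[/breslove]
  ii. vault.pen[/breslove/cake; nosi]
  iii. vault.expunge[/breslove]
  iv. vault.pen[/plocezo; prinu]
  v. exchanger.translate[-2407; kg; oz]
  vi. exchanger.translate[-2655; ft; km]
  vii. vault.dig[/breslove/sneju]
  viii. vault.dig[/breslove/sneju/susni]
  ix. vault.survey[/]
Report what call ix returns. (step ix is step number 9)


% vault.dig(p=/breslove) ~> ok
% vault.pen(p=/breslove/cake, c=nosi) ~> created
% vault.expunge(p=/breslove) ~> ToolError: not empty
% vault.pen(p=/plocezo, c=prinu) ~> created
% exchanger.translate(v=-2407, u_from=kg, u_to=oz) ~> -3851200000000/45359237
% exchanger.translate(v=-2655, u_from=ft, u_to=km) ~> -202311/250000
% vault.dig(p=/breslove/sneju) ~> ok
% vault.dig(p=/breslove/sneju/susni) ~> ok
% vault.survey(p=/) ~> [breslove/, plocezo]

Answer: [breslove/, plocezo]


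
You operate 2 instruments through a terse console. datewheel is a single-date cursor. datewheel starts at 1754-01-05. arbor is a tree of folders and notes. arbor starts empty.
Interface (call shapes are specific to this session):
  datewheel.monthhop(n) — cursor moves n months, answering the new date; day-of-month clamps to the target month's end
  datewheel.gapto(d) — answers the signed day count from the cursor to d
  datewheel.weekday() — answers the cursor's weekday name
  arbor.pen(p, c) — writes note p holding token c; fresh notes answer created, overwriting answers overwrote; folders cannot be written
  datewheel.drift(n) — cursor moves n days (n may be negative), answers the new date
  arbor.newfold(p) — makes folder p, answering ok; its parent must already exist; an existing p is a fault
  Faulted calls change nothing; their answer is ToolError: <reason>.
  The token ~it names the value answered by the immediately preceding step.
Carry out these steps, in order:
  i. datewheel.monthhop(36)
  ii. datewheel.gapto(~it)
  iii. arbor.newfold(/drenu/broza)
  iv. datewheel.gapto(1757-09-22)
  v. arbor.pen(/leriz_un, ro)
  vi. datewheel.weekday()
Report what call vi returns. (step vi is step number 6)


Answer: Wednesday

Derivation:
Act: datewheel.monthhop[n=36]
Obs: 1757-01-05
Act: datewheel.gapto[d=~it]
Obs: 0
Act: arbor.newfold[p=/drenu/broza]
Obs: ToolError: no parent
Act: datewheel.gapto[d=1757-09-22]
Obs: 260
Act: arbor.pen[p=/leriz_un; c=ro]
Obs: created
Act: datewheel.weekday[]
Obs: Wednesday


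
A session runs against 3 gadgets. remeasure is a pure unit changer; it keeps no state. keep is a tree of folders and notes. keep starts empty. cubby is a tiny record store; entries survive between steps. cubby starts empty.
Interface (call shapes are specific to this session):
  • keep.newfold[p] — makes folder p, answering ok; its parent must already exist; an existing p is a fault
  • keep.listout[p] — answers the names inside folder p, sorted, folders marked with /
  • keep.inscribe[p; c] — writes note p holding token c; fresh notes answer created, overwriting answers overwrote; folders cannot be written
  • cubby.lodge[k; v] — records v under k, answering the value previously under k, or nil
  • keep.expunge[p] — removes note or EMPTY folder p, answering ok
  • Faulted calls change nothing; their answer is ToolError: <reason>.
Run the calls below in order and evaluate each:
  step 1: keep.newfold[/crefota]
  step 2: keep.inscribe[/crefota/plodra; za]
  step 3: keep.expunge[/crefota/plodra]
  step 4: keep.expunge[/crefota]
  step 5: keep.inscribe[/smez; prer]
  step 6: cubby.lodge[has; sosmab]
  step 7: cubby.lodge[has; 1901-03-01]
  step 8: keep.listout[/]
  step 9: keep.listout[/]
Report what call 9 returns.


> newfold p='/crefota'
= ok
> inscribe p='/crefota/plodra' c='za'
= created
> expunge p='/crefota/plodra'
= ok
> expunge p='/crefota'
= ok
> inscribe p='/smez' c='prer'
= created
> lodge k='has' v='sosmab'
= nil
> lodge k='has' v='1901-03-01'
= sosmab
> listout p='/'
= [smez]
> listout p='/'
= [smez]

Answer: [smez]


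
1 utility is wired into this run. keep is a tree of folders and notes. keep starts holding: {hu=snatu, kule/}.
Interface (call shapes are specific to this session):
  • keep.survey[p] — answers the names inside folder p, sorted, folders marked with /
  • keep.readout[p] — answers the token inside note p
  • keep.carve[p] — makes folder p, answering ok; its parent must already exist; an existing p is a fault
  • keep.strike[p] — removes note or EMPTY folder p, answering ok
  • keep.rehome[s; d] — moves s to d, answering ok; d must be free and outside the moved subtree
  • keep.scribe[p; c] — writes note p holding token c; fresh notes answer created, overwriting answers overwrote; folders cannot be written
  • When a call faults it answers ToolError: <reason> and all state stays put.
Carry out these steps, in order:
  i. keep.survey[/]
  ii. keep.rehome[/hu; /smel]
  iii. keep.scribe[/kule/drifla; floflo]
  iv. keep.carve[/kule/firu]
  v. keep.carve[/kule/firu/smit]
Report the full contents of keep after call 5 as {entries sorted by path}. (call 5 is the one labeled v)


I run keep.survey(p=/), yielding [hu, kule/].
Calling keep.rehome(s=/hu, d=/smel): ok.
I run keep.scribe(p=/kule/drifla, c=floflo): created.
Then keep.carve(p=/kule/firu), → ok.
Now I run keep.carve(p=/kule/firu/smit), and see ok.

Answer: {kule/, kule/drifla=floflo, kule/firu/, kule/firu/smit/, smel=snatu}


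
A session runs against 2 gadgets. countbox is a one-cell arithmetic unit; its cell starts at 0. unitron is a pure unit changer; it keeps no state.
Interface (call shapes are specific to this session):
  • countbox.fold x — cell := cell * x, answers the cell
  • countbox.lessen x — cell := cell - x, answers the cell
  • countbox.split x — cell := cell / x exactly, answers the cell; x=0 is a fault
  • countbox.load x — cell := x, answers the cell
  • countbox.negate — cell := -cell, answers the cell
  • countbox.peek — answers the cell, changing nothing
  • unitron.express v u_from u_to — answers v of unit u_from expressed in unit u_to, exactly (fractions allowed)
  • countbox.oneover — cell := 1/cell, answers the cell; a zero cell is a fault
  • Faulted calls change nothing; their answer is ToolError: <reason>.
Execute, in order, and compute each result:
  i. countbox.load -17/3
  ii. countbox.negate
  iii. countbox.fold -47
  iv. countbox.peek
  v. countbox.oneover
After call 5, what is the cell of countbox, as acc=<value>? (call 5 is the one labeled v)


Answer: acc=-3/799

Derivation:
>> countbox.load(x→-17/3)
<< -17/3
>> countbox.negate()
<< 17/3
>> countbox.fold(x→-47)
<< -799/3
>> countbox.peek()
<< -799/3
>> countbox.oneover()
<< -3/799


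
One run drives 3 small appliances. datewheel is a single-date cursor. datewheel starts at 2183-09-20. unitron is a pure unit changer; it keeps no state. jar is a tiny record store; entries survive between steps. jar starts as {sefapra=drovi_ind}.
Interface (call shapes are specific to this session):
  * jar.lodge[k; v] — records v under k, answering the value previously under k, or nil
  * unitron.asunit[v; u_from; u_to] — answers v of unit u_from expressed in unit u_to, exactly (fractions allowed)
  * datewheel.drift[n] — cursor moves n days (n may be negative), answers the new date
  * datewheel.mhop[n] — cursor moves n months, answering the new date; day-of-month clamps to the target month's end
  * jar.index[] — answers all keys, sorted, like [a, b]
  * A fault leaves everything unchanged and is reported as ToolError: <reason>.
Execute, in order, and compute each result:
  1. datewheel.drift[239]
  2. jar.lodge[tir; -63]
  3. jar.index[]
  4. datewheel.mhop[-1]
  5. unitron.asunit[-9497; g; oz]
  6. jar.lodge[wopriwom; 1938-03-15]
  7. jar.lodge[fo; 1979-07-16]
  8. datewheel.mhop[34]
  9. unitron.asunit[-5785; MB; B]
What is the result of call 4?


Step: datewheel.drift[n: 239]
Result: 2184-05-16
Step: jar.lodge[k: tir; v: -63]
Result: nil
Step: jar.index[]
Result: [sefapra, tir]
Step: datewheel.mhop[n: -1]
Result: 2184-04-16
Step: unitron.asunit[v: -9497; u_from: g; u_to: oz]
Result: -15195200000/45359237
Step: jar.lodge[k: wopriwom; v: 1938-03-15]
Result: nil
Step: jar.lodge[k: fo; v: 1979-07-16]
Result: nil
Step: datewheel.mhop[n: 34]
Result: 2187-02-16
Step: unitron.asunit[v: -5785; u_from: MB; u_to: B]
Result: -5785000000

Answer: 2184-04-16


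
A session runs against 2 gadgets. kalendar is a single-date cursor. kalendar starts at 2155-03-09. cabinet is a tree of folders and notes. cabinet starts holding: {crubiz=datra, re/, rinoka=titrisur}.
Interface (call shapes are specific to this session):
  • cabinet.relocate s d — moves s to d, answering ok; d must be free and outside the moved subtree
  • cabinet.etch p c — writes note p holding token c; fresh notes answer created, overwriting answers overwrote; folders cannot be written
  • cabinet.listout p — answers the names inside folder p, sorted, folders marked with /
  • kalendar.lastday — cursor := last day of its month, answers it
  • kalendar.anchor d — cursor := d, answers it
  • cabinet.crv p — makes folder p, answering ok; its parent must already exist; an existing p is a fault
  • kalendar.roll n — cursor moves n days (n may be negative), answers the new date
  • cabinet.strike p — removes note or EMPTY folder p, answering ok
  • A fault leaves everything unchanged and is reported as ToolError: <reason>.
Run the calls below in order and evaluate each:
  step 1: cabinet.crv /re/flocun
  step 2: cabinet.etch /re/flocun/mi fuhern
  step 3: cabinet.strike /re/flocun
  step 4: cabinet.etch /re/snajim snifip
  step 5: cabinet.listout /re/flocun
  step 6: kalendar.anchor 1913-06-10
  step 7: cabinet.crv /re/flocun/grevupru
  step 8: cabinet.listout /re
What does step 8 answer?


Answer: [flocun/, snajim]

Derivation:
Next I call crv(p=/re/flocun): ok.
Invoking etch(p=/re/flocun/mi, c=fuhern), — result: created.
I use strike(p=/re/flocun), giving ToolError: not empty.
Using etch(p=/re/snajim, c=snifip), which returns created.
Invoking listout(p=/re/flocun), — result: [mi].
I run anchor(d=1913-06-10), → 1913-06-10.
I try crv(p=/re/flocun/grevupru), — result: ok.
Using listout(p=/re), yielding [flocun/, snajim].


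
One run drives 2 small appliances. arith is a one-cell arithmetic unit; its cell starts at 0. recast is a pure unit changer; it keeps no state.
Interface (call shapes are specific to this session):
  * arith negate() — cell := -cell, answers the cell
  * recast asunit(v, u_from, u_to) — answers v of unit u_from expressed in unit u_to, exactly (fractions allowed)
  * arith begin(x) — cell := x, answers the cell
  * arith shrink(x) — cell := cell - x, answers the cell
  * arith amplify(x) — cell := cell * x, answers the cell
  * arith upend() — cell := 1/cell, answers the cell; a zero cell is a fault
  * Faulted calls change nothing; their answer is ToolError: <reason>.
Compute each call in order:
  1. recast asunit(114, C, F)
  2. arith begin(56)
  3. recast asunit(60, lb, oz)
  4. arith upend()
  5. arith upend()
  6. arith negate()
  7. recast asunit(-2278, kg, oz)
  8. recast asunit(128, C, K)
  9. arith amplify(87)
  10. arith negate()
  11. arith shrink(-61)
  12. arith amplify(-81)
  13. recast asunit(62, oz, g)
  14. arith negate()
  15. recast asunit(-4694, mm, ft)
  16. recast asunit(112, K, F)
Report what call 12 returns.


==> recast asunit(v: 114, u_from: C, u_to: F)
<== 1186/5
==> arith begin(x: 56)
<== 56
==> recast asunit(v: 60, u_from: lb, u_to: oz)
<== 960
==> arith upend()
<== 1/56
==> arith upend()
<== 56
==> arith negate()
<== -56
==> recast asunit(v: -2278, u_from: kg, u_to: oz)
<== -3644800000000/45359237
==> recast asunit(v: 128, u_from: C, u_to: K)
<== 8023/20
==> arith amplify(x: 87)
<== -4872
==> arith negate()
<== 4872
==> arith shrink(x: -61)
<== 4933
==> arith amplify(x: -81)
<== -399573
==> recast asunit(v: 62, u_from: oz, u_to: g)
<== 1406136347/800000
==> arith negate()
<== 399573
==> recast asunit(v: -4694, u_from: mm, u_to: ft)
<== -11735/762
==> recast asunit(v: 112, u_from: K, u_to: F)
<== -25807/100

Answer: -399573


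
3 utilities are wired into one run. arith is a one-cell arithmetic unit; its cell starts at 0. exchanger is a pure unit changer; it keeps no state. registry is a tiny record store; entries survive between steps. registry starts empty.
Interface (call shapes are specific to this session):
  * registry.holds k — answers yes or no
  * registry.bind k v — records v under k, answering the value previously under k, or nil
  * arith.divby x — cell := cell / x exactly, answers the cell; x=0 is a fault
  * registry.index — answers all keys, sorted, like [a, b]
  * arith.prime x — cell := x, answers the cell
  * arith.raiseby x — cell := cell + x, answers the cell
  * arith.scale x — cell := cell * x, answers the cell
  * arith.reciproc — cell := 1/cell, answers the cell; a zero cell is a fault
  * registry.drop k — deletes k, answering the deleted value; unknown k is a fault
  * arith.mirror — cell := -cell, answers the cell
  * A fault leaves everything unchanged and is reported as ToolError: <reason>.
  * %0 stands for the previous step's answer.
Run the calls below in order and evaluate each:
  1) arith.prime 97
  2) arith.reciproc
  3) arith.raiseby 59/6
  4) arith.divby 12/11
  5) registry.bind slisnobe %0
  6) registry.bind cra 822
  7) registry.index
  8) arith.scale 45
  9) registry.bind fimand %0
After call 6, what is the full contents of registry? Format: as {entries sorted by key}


Do: arith.prime[x→97]
See: 97
Do: arith.reciproc[]
See: 1/97
Do: arith.raiseby[x→59/6]
See: 5729/582
Do: arith.divby[x→12/11]
See: 63019/6984
Do: registry.bind[k→slisnobe; v→%0]
See: nil
Do: registry.bind[k→cra; v→822]
See: nil
Do: registry.index[]
See: [cra, slisnobe]
Do: arith.scale[x→45]
See: 315095/776
Do: registry.bind[k→fimand; v→%0]
See: nil

Answer: {cra=822, slisnobe=63019/6984}
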